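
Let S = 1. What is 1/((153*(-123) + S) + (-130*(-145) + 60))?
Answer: 1/92 ≈ 0.010870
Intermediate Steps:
1/((153*(-123) + S) + (-130*(-145) + 60)) = 1/((153*(-123) + 1) + (-130*(-145) + 60)) = 1/((-18819 + 1) + (18850 + 60)) = 1/(-18818 + 18910) = 1/92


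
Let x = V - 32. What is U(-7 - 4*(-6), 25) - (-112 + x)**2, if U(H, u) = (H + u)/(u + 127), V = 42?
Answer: -790683/76 ≈ -10404.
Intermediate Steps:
U(H, u) = (H + u)/(127 + u)
x = 10 (x = 42 - 32 = 10)
U(-7 - 4*(-6), 25) - (-112 + x)**2 = ((-7 - 4*(-6)) + 25)/(127 + 25) - (-112 + 10)**2 = ((-7 + 24) + 25)/152 - 1*(-102)**2 = (17 + 25)/152 - 1*10404 = (1/152)*42 - 10404 = 21/76 - 10404 = -790683/76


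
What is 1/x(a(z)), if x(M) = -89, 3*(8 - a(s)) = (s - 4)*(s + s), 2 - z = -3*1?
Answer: -1/89 ≈ -0.011236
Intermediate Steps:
z = 5 (z = 2 - (-3) = 2 - 1*(-3) = 2 + 3 = 5)
a(s) = 8 - 2*s*(-4 + s)/3 (a(s) = 8 - (s - 4)*(s + s)/3 = 8 - (-4 + s)*2*s/3 = 8 - 2*s*(-4 + s)/3)
1/x(a(z)) = 1/(-89) = -1/89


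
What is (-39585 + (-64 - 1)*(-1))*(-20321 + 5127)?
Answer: 600466880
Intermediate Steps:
(-39585 + (-64 - 1)*(-1))*(-20321 + 5127) = (-39585 - 65*(-1))*(-15194) = (-39585 + 65)*(-15194) = -39520*(-15194) = 600466880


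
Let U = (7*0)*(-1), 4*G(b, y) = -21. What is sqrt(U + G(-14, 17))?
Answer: I*sqrt(21)/2 ≈ 2.2913*I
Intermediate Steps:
G(b, y) = -21/4 (G(b, y) = (1/4)*(-21) = -21/4)
U = 0 (U = 0*(-1) = 0)
sqrt(U + G(-14, 17)) = sqrt(0 - 21/4) = sqrt(-21/4) = I*sqrt(21)/2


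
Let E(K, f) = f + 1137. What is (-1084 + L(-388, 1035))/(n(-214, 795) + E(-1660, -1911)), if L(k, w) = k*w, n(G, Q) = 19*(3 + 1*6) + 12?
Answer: 402664/591 ≈ 681.33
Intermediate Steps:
n(G, Q) = 183 (n(G, Q) = 19*(3 + 6) + 12 = 19*9 + 12 = 171 + 12 = 183)
E(K, f) = 1137 + f
(-1084 + L(-388, 1035))/(n(-214, 795) + E(-1660, -1911)) = (-1084 - 388*1035)/(183 + (1137 - 1911)) = (-1084 - 401580)/(183 - 774) = -402664/(-591) = -402664*(-1/591) = 402664/591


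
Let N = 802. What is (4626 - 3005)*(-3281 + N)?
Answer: -4018459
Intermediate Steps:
(4626 - 3005)*(-3281 + N) = (4626 - 3005)*(-3281 + 802) = 1621*(-2479) = -4018459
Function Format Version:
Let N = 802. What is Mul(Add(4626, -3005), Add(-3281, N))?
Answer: -4018459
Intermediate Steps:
Mul(Add(4626, -3005), Add(-3281, N)) = Mul(Add(4626, -3005), Add(-3281, 802)) = Mul(1621, -2479) = -4018459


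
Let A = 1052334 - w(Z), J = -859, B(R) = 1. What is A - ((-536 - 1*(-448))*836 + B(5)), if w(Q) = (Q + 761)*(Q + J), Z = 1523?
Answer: -390675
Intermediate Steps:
w(Q) = (-859 + Q)*(761 + Q) (w(Q) = (Q + 761)*(Q - 859) = (761 + Q)*(-859 + Q) = (-859 + Q)*(761 + Q))
A = -464242 (A = 1052334 - (-653699 + 1523**2 - 98*1523) = 1052334 - (-653699 + 2319529 - 149254) = 1052334 - 1*1516576 = 1052334 - 1516576 = -464242)
A - ((-536 - 1*(-448))*836 + B(5)) = -464242 - ((-536 - 1*(-448))*836 + 1) = -464242 - ((-536 + 448)*836 + 1) = -464242 - (-88*836 + 1) = -464242 - (-73568 + 1) = -464242 - 1*(-73567) = -464242 + 73567 = -390675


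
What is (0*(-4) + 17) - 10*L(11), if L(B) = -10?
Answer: 117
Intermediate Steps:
(0*(-4) + 17) - 10*L(11) = (0*(-4) + 17) - 10*(-10) = (0 + 17) + 100 = 17 + 100 = 117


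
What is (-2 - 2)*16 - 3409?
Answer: -3473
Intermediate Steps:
(-2 - 2)*16 - 3409 = -4*16 - 3409 = -64 - 3409 = -3473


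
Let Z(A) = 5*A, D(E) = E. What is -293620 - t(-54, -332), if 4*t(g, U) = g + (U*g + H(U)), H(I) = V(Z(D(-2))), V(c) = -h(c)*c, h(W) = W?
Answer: -596127/2 ≈ -2.9806e+5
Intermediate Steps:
V(c) = -c² (V(c) = -c*c = -c²)
H(I) = -100 (H(I) = -(5*(-2))² = -1*(-10)² = -1*100 = -100)
t(g, U) = -25 + g/4 + U*g/4 (t(g, U) = (g + (U*g - 100))/4 = (g + (-100 + U*g))/4 = (-100 + g + U*g)/4 = -25 + g/4 + U*g/4)
-293620 - t(-54, -332) = -293620 - (-25 + (¼)*(-54) + (¼)*(-332)*(-54)) = -293620 - (-25 - 27/2 + 4482) = -293620 - 1*8887/2 = -293620 - 8887/2 = -596127/2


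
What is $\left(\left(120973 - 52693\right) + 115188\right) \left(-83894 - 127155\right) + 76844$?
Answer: $-38720661088$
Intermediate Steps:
$\left(\left(120973 - 52693\right) + 115188\right) \left(-83894 - 127155\right) + 76844 = \left(68280 + 115188\right) \left(-211049\right) + 76844 = 183468 \left(-211049\right) + 76844 = -38720737932 + 76844 = -38720661088$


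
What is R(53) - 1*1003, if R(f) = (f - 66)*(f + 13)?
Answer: -1861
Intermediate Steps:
R(f) = (-66 + f)*(13 + f)
R(53) - 1*1003 = (-858 + 53**2 - 53*53) - 1*1003 = (-858 + 2809 - 2809) - 1003 = -858 - 1003 = -1861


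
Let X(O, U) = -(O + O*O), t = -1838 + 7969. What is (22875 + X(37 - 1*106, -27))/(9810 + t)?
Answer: 957/839 ≈ 1.1406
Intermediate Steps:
t = 6131
X(O, U) = -O - O² (X(O, U) = -(O + O²) = -O - O²)
(22875 + X(37 - 1*106, -27))/(9810 + t) = (22875 - (37 - 1*106)*(1 + (37 - 1*106)))/(9810 + 6131) = (22875 - (37 - 106)*(1 + (37 - 106)))/15941 = (22875 - 1*(-69)*(1 - 69))*(1/15941) = (22875 - 1*(-69)*(-68))*(1/15941) = (22875 - 4692)*(1/15941) = 18183*(1/15941) = 957/839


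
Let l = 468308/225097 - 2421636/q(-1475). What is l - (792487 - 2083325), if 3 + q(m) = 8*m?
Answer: 3430074704896674/2656819891 ≈ 1.2910e+6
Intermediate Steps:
q(m) = -3 + 8*m
l = 550630438016/2656819891 (l = 468308/225097 - 2421636/(-3 + 8*(-1475)) = 468308*(1/225097) - 2421636/(-3 - 11800) = 468308/225097 - 2421636/(-11803) = 468308/225097 - 2421636*(-1/11803) = 468308/225097 + 2421636/11803 = 550630438016/2656819891 ≈ 207.25)
l - (792487 - 2083325) = 550630438016/2656819891 - (792487 - 2083325) = 550630438016/2656819891 - 1*(-1290838) = 550630438016/2656819891 + 1290838 = 3430074704896674/2656819891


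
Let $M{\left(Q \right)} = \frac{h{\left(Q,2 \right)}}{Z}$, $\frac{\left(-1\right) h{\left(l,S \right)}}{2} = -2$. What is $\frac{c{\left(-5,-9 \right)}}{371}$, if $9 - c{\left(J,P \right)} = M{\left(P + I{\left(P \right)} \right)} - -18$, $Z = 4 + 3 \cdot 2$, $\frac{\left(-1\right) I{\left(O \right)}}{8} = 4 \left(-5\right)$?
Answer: $- \frac{47}{1855} \approx -0.025337$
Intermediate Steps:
$h{\left(l,S \right)} = 4$ ($h{\left(l,S \right)} = \left(-2\right) \left(-2\right) = 4$)
$I{\left(O \right)} = 160$ ($I{\left(O \right)} = - 8 \cdot 4 \left(-5\right) = \left(-8\right) \left(-20\right) = 160$)
$Z = 10$ ($Z = 4 + 6 = 10$)
$M{\left(Q \right)} = \frac{2}{5}$ ($M{\left(Q \right)} = \frac{4}{10} = 4 \cdot \frac{1}{10} = \frac{2}{5}$)
$c{\left(J,P \right)} = - \frac{47}{5}$ ($c{\left(J,P \right)} = 9 - \left(\frac{2}{5} - -18\right) = 9 - \left(\frac{2}{5} + 18\right) = 9 - \frac{92}{5} = - \frac{47}{5}$)
$\frac{c{\left(-5,-9 \right)}}{371} = - \frac{47}{5 \cdot 371} = \left(- \frac{47}{5}\right) \frac{1}{371} = - \frac{47}{1855}$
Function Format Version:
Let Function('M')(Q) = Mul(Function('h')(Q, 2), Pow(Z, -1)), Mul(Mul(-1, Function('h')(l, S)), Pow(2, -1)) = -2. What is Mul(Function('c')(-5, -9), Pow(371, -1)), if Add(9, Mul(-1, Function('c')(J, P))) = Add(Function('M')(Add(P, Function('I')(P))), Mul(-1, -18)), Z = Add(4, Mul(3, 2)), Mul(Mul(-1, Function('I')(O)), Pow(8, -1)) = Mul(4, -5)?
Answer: Rational(-47, 1855) ≈ -0.025337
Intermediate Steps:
Function('h')(l, S) = 4 (Function('h')(l, S) = Mul(-2, -2) = 4)
Function('I')(O) = 160 (Function('I')(O) = Mul(-8, Mul(4, -5)) = Mul(-8, -20) = 160)
Z = 10 (Z = Add(4, 6) = 10)
Function('M')(Q) = Rational(2, 5) (Function('M')(Q) = Mul(4, Pow(10, -1)) = Mul(4, Rational(1, 10)) = Rational(2, 5))
Function('c')(J, P) = Rational(-47, 5) (Function('c')(J, P) = Add(9, Mul(-1, Add(Rational(2, 5), Mul(-1, -18)))) = Add(9, Mul(-1, Add(Rational(2, 5), 18))) = Add(9, Mul(-1, Rational(92, 5))) = Add(9, Rational(-92, 5)) = Rational(-47, 5))
Mul(Function('c')(-5, -9), Pow(371, -1)) = Mul(Rational(-47, 5), Pow(371, -1)) = Mul(Rational(-47, 5), Rational(1, 371)) = Rational(-47, 1855)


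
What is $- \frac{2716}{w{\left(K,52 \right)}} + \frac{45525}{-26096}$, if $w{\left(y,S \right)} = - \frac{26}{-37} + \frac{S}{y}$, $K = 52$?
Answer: $- \frac{375043901}{234864} \approx -1596.9$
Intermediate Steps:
$w{\left(y,S \right)} = \frac{26}{37} + \frac{S}{y}$ ($w{\left(y,S \right)} = \left(-26\right) \left(- \frac{1}{37}\right) + \frac{S}{y} = \frac{26}{37} + \frac{S}{y}$)
$- \frac{2716}{w{\left(K,52 \right)}} + \frac{45525}{-26096} = - \frac{2716}{\frac{26}{37} + \frac{52}{52}} + \frac{45525}{-26096} = - \frac{2716}{\frac{26}{37} + 52 \cdot \frac{1}{52}} + 45525 \left(- \frac{1}{26096}\right) = - \frac{2716}{\frac{26}{37} + 1} - \frac{45525}{26096} = - \frac{2716}{\frac{63}{37}} - \frac{45525}{26096} = \left(-2716\right) \frac{37}{63} - \frac{45525}{26096} = - \frac{14356}{9} - \frac{45525}{26096} = - \frac{375043901}{234864}$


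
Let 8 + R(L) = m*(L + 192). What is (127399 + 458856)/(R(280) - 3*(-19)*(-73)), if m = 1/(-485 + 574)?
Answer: -52176695/370569 ≈ -140.80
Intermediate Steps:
m = 1/89 ≈ 0.011236
R(L) = -520/89 + L/89 (R(L) = -8 + (L + 192)/89 = -8 + (192 + L)/89 = -8 + (192/89 + L/89) = -520/89 + L/89)
(127399 + 458856)/(R(280) - 3*(-19)*(-73)) = (127399 + 458856)/((-520/89 + (1/89)*280) - 3*(-19)*(-73)) = 586255/((-520/89 + 280/89) + 57*(-73)) = 586255/(-240/89 - 4161) = 586255/(-370569/89) = 586255*(-89/370569) = -52176695/370569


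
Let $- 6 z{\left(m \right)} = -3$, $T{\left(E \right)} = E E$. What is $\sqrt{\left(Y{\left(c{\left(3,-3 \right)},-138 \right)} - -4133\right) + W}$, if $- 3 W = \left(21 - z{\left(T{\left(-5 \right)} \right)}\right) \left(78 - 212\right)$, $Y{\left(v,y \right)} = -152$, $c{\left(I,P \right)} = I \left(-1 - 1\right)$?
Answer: $\frac{\sqrt{44070}}{3} \approx 69.976$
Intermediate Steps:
$T{\left(E \right)} = E^{2}$
$c{\left(I,P \right)} = - 2 I$ ($c{\left(I,P \right)} = I \left(-2\right) = - 2 I$)
$z{\left(m \right)} = \frac{1}{2}$ ($z{\left(m \right)} = \left(- \frac{1}{6}\right) \left(-3\right) = \frac{1}{2}$)
$W = \frac{2747}{3}$ ($W = - \frac{\left(21 - \frac{1}{2}\right) \left(78 - 212\right)}{3} = - \frac{\left(21 - \frac{1}{2}\right) \left(-134\right)}{3} = - \frac{\frac{41}{2} \left(-134\right)}{3} = \left(- \frac{1}{3}\right) \left(-2747\right) = \frac{2747}{3} \approx 915.67$)
$\sqrt{\left(Y{\left(c{\left(3,-3 \right)},-138 \right)} - -4133\right) + W} = \sqrt{\left(-152 - -4133\right) + \frac{2747}{3}} = \sqrt{\left(-152 + 4133\right) + \frac{2747}{3}} = \sqrt{3981 + \frac{2747}{3}} = \sqrt{\frac{14690}{3}} = \frac{\sqrt{44070}}{3}$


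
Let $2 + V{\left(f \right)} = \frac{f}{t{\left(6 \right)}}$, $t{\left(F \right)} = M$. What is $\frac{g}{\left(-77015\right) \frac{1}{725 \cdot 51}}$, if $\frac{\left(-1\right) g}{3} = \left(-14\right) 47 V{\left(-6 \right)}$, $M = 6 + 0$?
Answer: $\frac{43793190}{15403} \approx 2843.2$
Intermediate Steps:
$M = 6$
$t{\left(F \right)} = 6$
$V{\left(f \right)} = -2 + \frac{f}{6}$
$g = -5922$ ($g = - 3 \left(-14\right) 47 \left(-2 + \frac{1}{6} \left(-6\right)\right) = - 3 \left(- 658 \left(-2 - 1\right)\right) = - 3 \left(\left(-658\right) \left(-3\right)\right) = \left(-3\right) 1974 = -5922$)
$\frac{g}{\left(-77015\right) \frac{1}{725 \cdot 51}} = - \frac{5922}{\left(-77015\right) \frac{1}{725 \cdot 51}} = - \frac{5922}{\left(-77015\right) \frac{1}{36975}} = - \frac{5922}{- \frac{15403}{7395}} = \left(-5922\right) \left(- \frac{7395}{15403}\right) = \frac{43793190}{15403}$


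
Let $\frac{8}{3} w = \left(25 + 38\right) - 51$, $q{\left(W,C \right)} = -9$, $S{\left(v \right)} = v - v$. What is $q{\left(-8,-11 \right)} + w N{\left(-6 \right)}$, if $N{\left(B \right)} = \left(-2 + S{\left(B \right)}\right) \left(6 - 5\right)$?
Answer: $-18$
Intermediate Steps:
$S{\left(v \right)} = 0$
$N{\left(B \right)} = -2$ ($N{\left(B \right)} = \left(-2 + 0\right) \left(6 - 5\right) = \left(-2\right) 1 = -2$)
$w = \frac{9}{2}$ ($w = \frac{3 \left(\left(25 + 38\right) - 51\right)}{8} = \frac{3 \left(63 - 51\right)}{8} = \frac{3}{8} \cdot 12 = \frac{9}{2} \approx 4.5$)
$q{\left(-8,-11 \right)} + w N{\left(-6 \right)} = -9 + \frac{9}{2} \left(-2\right) = -9 - 9 = -18$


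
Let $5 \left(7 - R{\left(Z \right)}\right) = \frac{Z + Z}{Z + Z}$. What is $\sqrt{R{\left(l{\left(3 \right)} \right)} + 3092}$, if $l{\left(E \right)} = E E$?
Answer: $\frac{\sqrt{77470}}{5} \approx 55.667$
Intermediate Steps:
$l{\left(E \right)} = E^{2}$
$R{\left(Z \right)} = \frac{34}{5}$ ($R{\left(Z \right)} = 7 - \frac{\left(Z + Z\right) \frac{1}{Z + Z}}{5} = 7 - \frac{2 Z \frac{1}{2 Z}}{5} = 7 - \frac{1}{5} = \frac{34}{5}$)
$\sqrt{R{\left(l{\left(3 \right)} \right)} + 3092} = \sqrt{\frac{34}{5} + 3092} = \sqrt{\frac{15494}{5}} = \frac{\sqrt{77470}}{5}$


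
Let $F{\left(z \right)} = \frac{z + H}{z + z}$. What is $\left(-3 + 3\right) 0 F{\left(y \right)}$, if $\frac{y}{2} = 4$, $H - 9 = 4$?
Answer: $0$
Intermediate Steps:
$H = 13$ ($H = 9 + 4 = 13$)
$y = 8$ ($y = 2 \cdot 4 = 8$)
$F{\left(z \right)} = \frac{13 + z}{2 z}$ ($F{\left(z \right)} = \frac{z + 13}{z + z} = \frac{13 + z}{2 z}$)
$\left(-3 + 3\right) 0 F{\left(y \right)} = \left(-3 + 3\right) 0 \frac{13 + 8}{2 \cdot 8} = 0 \cdot 0 \cdot \frac{1}{2} \cdot \frac{1}{8} \cdot 21 = 0 \cdot \frac{21}{16} = 0$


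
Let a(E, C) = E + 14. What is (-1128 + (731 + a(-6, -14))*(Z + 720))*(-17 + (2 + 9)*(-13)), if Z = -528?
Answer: -22521600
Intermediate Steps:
a(E, C) = 14 + E
(-1128 + (731 + a(-6, -14))*(Z + 720))*(-17 + (2 + 9)*(-13)) = (-1128 + (731 + (14 - 6))*(-528 + 720))*(-17 + (2 + 9)*(-13)) = (-1128 + (731 + 8)*192)*(-17 + 11*(-13)) = (-1128 + 739*192)*(-17 - 143) = (-1128 + 141888)*(-160) = 140760*(-160) = -22521600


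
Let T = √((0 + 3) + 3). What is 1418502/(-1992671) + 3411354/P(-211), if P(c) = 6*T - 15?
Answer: -11329511729392/1992671 - 2274236*√6 ≈ -1.1256e+7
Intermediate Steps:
T = √6 (T = √(3 + 3) = √6 ≈ 2.4495)
P(c) = -15 + 6*√6 (P(c) = 6*√6 - 15 = -15 + 6*√6)
1418502/(-1992671) + 3411354/P(-211) = 1418502/(-1992671) + 3411354/(-15 + 6*√6) = 1418502*(-1/1992671) + 3411354/(-15 + 6*√6) = -1418502/1992671 + 3411354/(-15 + 6*√6)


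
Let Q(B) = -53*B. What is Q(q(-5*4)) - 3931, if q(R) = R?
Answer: -2871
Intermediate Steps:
Q(q(-5*4)) - 3931 = -(-265)*4 - 3931 = -53*(-20) - 3931 = 1060 - 3931 = -2871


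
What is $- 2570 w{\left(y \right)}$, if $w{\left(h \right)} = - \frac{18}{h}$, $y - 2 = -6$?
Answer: $-11565$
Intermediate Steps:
$y = -4$ ($y = 2 - 6 = -4$)
$- 2570 w{\left(y \right)} = - 2570 \left(- \frac{18}{-4}\right) = - 2570 \left(\left(-18\right) \left(- \frac{1}{4}\right)\right) = \left(-2570\right) \frac{9}{2} = -11565$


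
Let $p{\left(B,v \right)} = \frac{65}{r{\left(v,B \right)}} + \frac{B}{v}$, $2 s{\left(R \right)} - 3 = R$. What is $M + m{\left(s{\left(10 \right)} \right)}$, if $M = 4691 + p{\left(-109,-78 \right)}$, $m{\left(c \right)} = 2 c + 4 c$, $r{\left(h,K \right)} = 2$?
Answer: $\frac{185792}{39} \approx 4763.9$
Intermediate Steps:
$s{\left(R \right)} = \frac{3}{2} + \frac{R}{2}$
$m{\left(c \right)} = 6 c$
$p{\left(B,v \right)} = \frac{65}{2} + \frac{B}{v}$
$M = \frac{184271}{39}$ ($M = 4691 + \left(\frac{65}{2} - \frac{109}{-78}\right) = 4691 + \left(\frac{65}{2} - - \frac{109}{78}\right) = 4691 + \left(\frac{65}{2} + \frac{109}{78}\right) = 4691 + \frac{1322}{39} = \frac{184271}{39} \approx 4724.9$)
$M + m{\left(s{\left(10 \right)} \right)} = \frac{184271}{39} + 6 \left(\frac{3}{2} + \frac{1}{2} \cdot 10\right) = \frac{184271}{39} + 6 \left(\frac{3}{2} + 5\right) = \frac{184271}{39} + 6 \cdot \frac{13}{2} = \frac{184271}{39} + 39 = \frac{185792}{39}$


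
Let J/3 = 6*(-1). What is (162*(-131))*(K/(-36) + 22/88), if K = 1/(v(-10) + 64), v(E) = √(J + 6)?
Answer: 1179*(-18*√3 + 575*I)/(4*(√3 - 32*I)) ≈ -5296.3 - 0.4971*I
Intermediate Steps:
J = -18 (J = 3*(6*(-1)) = 3*(-6) = -18)
v(E) = 2*I*√3 (v(E) = √(-18 + 6) = √(-12) = 2*I*√3)
K = 1/(64 + 2*I*√3) (K = 1/(2*I*√3 + 64) = 1/(64 + 2*I*√3) ≈ 0.015579 - 0.00084326*I)
(162*(-131))*(K/(-36) + 22/88) = (162*(-131))*((16/1027 - I*√3/2054)/(-36) + 22/88) = -21222*((16/1027 - I*√3/2054)*(-1/36) + 22*(1/88)) = -21222*((-4/9243 + I*√3/73944) + ¼) = -21222*(9227/36972 + I*√3/73944) = -10878633/2054 - 1179*I*√3/4108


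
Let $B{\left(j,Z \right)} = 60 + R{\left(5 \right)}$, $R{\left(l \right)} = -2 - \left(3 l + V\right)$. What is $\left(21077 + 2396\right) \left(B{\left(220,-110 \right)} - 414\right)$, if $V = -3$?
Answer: $-8638064$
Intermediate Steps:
$R{\left(l \right)} = 1 - 3 l$ ($R{\left(l \right)} = -2 - \left(3 l - 3\right) = -2 - \left(-3 + 3 l\right) = 1 - 3 l$)
$B{\left(j,Z \right)} = 46$ ($B{\left(j,Z \right)} = 60 + \left(1 - 15\right) = 60 - 14 = 46$)
$\left(21077 + 2396\right) \left(B{\left(220,-110 \right)} - 414\right) = \left(21077 + 2396\right) \left(46 - 414\right) = 23473 \left(-368\right) = -8638064$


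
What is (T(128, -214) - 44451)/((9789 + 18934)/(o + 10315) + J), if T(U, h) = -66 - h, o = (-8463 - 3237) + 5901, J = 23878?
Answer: -200072348/107861771 ≈ -1.8549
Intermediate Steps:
o = -5799 (o = -11700 + 5901 = -5799)
(T(128, -214) - 44451)/((9789 + 18934)/(o + 10315) + J) = ((-66 - 1*(-214)) - 44451)/((9789 + 18934)/(-5799 + 10315) + 23878) = ((-66 + 214) - 44451)/(28723/4516 + 23878) = (148 - 44451)/(28723*(1/4516) + 23878) = -44303/(28723/4516 + 23878) = -44303/107861771/4516 = -44303*4516/107861771 = -200072348/107861771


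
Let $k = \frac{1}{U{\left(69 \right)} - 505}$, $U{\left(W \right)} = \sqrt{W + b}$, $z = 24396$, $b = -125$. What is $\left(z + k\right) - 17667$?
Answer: $\frac{1716439544}{255081} - \frac{2 i \sqrt{14}}{255081} \approx 6729.0 - 2.9337 \cdot 10^{-5} i$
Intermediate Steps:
$U{\left(W \right)} = \sqrt{-125 + W}$ ($U{\left(W \right)} = \sqrt{W - 125} = \sqrt{-125 + W}$)
$k = \frac{1}{-505 + 2 i \sqrt{14}}$ ($k = \frac{1}{\sqrt{-125 + 69} - 505} = \frac{1}{\sqrt{-56} + \left(-13232 + 12727\right)} = \frac{1}{2 i \sqrt{14} - 505} = \frac{1}{-505 + 2 i \sqrt{14}} \approx -0.0019798 - 2.934 \cdot 10^{-5} i$)
$\left(z + k\right) - 17667 = \left(24396 - \left(\frac{505}{255081} + \frac{2 i \sqrt{14}}{255081}\right)\right) - 17667 = \left(\frac{6222955571}{255081} - \frac{2 i \sqrt{14}}{255081}\right) - 17667 = \frac{1716439544}{255081} - \frac{2 i \sqrt{14}}{255081}$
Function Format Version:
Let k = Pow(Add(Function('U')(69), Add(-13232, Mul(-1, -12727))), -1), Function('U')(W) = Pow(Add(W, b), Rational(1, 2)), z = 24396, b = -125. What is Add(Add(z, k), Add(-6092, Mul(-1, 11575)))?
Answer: Add(Rational(1716439544, 255081), Mul(Rational(-2, 255081), I, Pow(14, Rational(1, 2)))) ≈ Add(6729.0, Mul(-2.9337e-5, I))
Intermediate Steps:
Function('U')(W) = Pow(Add(-125, W), Rational(1, 2)) (Function('U')(W) = Pow(Add(W, -125), Rational(1, 2)) = Pow(Add(-125, W), Rational(1, 2)))
k = Pow(Add(-505, Mul(2, I, Pow(14, Rational(1, 2)))), -1) (k = Pow(Add(Pow(Add(-125, 69), Rational(1, 2)), Add(-13232, Mul(-1, -12727))), -1) = Pow(Add(Pow(-56, Rational(1, 2)), Add(-13232, 12727)), -1) = Pow(Add(Mul(2, I, Pow(14, Rational(1, 2))), -505), -1) = Pow(Add(-505, Mul(2, I, Pow(14, Rational(1, 2)))), -1) ≈ Add(-0.0019798, Mul(-2.934e-5, I)))
Add(Add(z, k), Add(-6092, Mul(-1, 11575))) = Add(Add(24396, Add(Rational(-505, 255081), Mul(Rational(-2, 255081), I, Pow(14, Rational(1, 2))))), Add(-6092, Mul(-1, 11575))) = Add(Add(Rational(6222955571, 255081), Mul(Rational(-2, 255081), I, Pow(14, Rational(1, 2)))), Add(-6092, -11575)) = Add(Add(Rational(6222955571, 255081), Mul(Rational(-2, 255081), I, Pow(14, Rational(1, 2)))), -17667) = Add(Rational(1716439544, 255081), Mul(Rational(-2, 255081), I, Pow(14, Rational(1, 2))))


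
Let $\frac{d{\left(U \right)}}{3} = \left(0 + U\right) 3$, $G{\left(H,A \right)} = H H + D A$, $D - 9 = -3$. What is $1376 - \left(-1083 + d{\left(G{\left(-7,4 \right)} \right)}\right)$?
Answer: $1802$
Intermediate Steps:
$D = 6$ ($D = 9 - 3 = 6$)
$G{\left(H,A \right)} = H^{2} + 6 A$ ($G{\left(H,A \right)} = H H + 6 A = H^{2} + 6 A$)
$d{\left(U \right)} = 9 U$ ($d{\left(U \right)} = 3 \left(0 + U\right) 3 = 3 U 3 = 3 \cdot 3 U = 9 U$)
$1376 - \left(-1083 + d{\left(G{\left(-7,4 \right)} \right)}\right) = 1376 + \left(1083 - 9 \left(\left(-7\right)^{2} + 6 \cdot 4\right)\right) = 1376 + \left(1083 - 9 \left(49 + 24\right)\right) = 1376 + \left(1083 - 9 \cdot 73\right) = 1376 + \left(1083 - 657\right) = 1376 + 426 = 1802$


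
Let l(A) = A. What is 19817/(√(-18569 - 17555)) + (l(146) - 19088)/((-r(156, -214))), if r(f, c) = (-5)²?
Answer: 18942/25 - 19817*I*√9031/18062 ≈ 757.68 - 104.27*I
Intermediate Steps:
r(f, c) = 25
19817/(√(-18569 - 17555)) + (l(146) - 19088)/((-r(156, -214))) = 19817/(√(-18569 - 17555)) + (146 - 19088)/((-1*25)) = 19817/(√(-36124)) - 18942/(-25) = 19817/((2*I*√9031)) - 18942*(-1/25) = 19817*(-I*√9031/18062) + 18942/25 = -19817*I*√9031/18062 + 18942/25 = 18942/25 - 19817*I*√9031/18062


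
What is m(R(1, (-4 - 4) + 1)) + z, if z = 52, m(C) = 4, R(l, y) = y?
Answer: 56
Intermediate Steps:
m(R(1, (-4 - 4) + 1)) + z = 4 + 52 = 56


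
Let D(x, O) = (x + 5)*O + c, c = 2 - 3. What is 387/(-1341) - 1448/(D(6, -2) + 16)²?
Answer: -217859/7301 ≈ -29.840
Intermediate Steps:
c = -1
D(x, O) = -1 + O*(5 + x) (D(x, O) = (x + 5)*O - 1 = (5 + x)*O - 1 = O*(5 + x) - 1 = -1 + O*(5 + x))
387/(-1341) - 1448/(D(6, -2) + 16)² = 387/(-1341) - 1448/((-1 + 5*(-2) - 2*6) + 16)² = 387*(-1/1341) - 1448/((-1 - 10 - 12) + 16)² = -43/149 - 1448/(-23 + 16)² = -43/149 - 1448/((-7)²) = -43/149 - 1448/49 = -217859/7301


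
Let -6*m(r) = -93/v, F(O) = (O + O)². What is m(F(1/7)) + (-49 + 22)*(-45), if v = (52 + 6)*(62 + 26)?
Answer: 12402751/10208 ≈ 1215.0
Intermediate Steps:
v = 5104 (v = 58*88 = 5104)
F(O) = 4*O² (F(O) = (2*O)² = 4*O²)
m(r) = 31/10208 (m(r) = -(-31)/(2*5104) = -⅙*(-93/5104) = 31/10208)
m(F(1/7)) + (-49 + 22)*(-45) = 31/10208 + (-49 + 22)*(-45) = 31/10208 - 27*(-45) = 31/10208 + 1215 = 12402751/10208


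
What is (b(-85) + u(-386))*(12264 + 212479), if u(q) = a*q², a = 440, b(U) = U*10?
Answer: 14733564500770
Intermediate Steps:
b(U) = 10*U
u(q) = 440*q²
(b(-85) + u(-386))*(12264 + 212479) = (10*(-85) + 440*(-386)²)*(12264 + 212479) = (-850 + 440*148996)*224743 = (-850 + 65558240)*224743 = 65557390*224743 = 14733564500770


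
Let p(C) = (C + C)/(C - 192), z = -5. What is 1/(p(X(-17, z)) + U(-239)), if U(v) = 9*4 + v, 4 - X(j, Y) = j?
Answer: -57/11585 ≈ -0.0049202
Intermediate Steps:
X(j, Y) = 4 - j
U(v) = 36 + v
p(C) = 2*C/(-192 + C) (p(C) = (2*C)/(-192 + C) = 2*C/(-192 + C))
1/(p(X(-17, z)) + U(-239)) = 1/(2*(4 - 1*(-17))/(-192 + (4 - 1*(-17))) + (36 - 239)) = 1/(2*(4 + 17)/(-192 + (4 + 17)) - 203) = 1/(2*21/(-192 + 21) - 203) = 1/(2*21/(-171) - 203) = 1/(2*21*(-1/171) - 203) = 1/(-14/57 - 203) = 1/(-11585/57) = -57/11585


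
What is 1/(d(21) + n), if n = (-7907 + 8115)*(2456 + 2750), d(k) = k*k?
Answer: 1/1083289 ≈ 9.2311e-7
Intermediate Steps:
d(k) = k**2
n = 1082848 (n = 208*5206 = 1082848)
1/(d(21) + n) = 1/(21**2 + 1082848) = 1/(441 + 1082848) = 1/1083289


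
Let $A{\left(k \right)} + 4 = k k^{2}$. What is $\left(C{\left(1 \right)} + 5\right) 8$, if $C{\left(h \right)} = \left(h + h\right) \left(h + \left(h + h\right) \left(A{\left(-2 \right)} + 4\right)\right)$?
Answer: $-200$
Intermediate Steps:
$A{\left(k \right)} = -4 + k^{3}$ ($A{\left(k \right)} = -4 + k k^{2} = -4 + k^{3}$)
$C{\left(h \right)} = - 30 h^{2}$ ($C{\left(h \right)} = \left(h + h\right) \left(h + \left(h + h\right) \left(\left(-4 + \left(-2\right)^{3}\right) + 4\right)\right) = 2 h \left(h + 2 h \left(\left(-4 - 8\right) + 4\right)\right) = 2 h \left(h + 2 h \left(-12 + 4\right)\right) = 2 h \left(h + 2 h \left(-8\right)\right) = 2 h \left(h - 16 h\right) = 2 h \left(- 15 h\right) = - 30 h^{2}$)
$\left(C{\left(1 \right)} + 5\right) 8 = \left(- 30 \cdot 1^{2} + 5\right) 8 = \left(\left(-30\right) 1 + 5\right) 8 = \left(-30 + 5\right) 8 = \left(-25\right) 8 = -200$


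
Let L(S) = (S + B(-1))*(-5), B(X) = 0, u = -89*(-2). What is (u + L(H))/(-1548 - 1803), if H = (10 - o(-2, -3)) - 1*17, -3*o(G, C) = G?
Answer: -649/10053 ≈ -0.064558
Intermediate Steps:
u = 178
o(G, C) = -G/3
H = -23/3 (H = (10 - (-1)*(-2)/3) - 1*17 = (10 - 1*⅔) - 17 = (10 - ⅔) - 17 = 28/3 - 17 = -23/3 ≈ -7.6667)
L(S) = -5*S (L(S) = (S + 0)*(-5) = S*(-5) = -5*S)
(u + L(H))/(-1548 - 1803) = (178 - 5*(-23/3))/(-1548 - 1803) = (178 + 115/3)/(-3351) = (649/3)*(-1/3351) = -649/10053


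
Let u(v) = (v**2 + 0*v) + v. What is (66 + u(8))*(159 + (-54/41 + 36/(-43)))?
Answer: 38159622/1763 ≈ 21645.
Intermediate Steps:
u(v) = v + v**2 (u(v) = (v**2 + 0) + v = v**2 + v = v + v**2)
(66 + u(8))*(159 + (-54/41 + 36/(-43))) = (66 + 8*(1 + 8))*(159 + (-54/41 + 36/(-43))) = (66 + 8*9)*(159 + (-54*1/41 + 36*(-1/43))) = (66 + 72)*(159 + (-54/41 - 36/43)) = 138*(159 - 3798/1763) = 138*(276519/1763) = 38159622/1763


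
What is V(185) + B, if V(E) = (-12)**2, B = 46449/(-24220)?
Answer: 3441231/24220 ≈ 142.08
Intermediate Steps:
B = -46449/24220 (B = 46449*(-1/24220) = -46449/24220 ≈ -1.9178)
V(E) = 144
V(185) + B = 144 - 46449/24220 = 3441231/24220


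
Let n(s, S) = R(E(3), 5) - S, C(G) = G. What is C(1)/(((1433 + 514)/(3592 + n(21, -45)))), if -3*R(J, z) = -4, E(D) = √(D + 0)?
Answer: 185/99 ≈ 1.8687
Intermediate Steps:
E(D) = √D
R(J, z) = 4/3 (R(J, z) = -⅓*(-4) = 4/3)
n(s, S) = 4/3 - S
C(1)/(((1433 + 514)/(3592 + n(21, -45)))) = 1/((1433 + 514)/(3592 + (4/3 - 1*(-45)))) = 1/(1947/(3592 + (4/3 + 45))) = 1/(1947/(3592 + 139/3)) = 1/(1947/(10915/3)) = 1/(1947*(3/10915)) = 1/(99/185) = 1*(185/99) = 185/99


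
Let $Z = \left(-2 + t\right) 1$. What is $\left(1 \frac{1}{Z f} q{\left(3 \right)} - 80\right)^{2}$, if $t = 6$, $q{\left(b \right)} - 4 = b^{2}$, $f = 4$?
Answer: $\frac{1605289}{256} \approx 6270.7$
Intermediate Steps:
$q{\left(b \right)} = 4 + b^{2}$
$Z = 4$ ($Z = \left(-2 + 6\right) 1 = 4 \cdot 1 = 4$)
$\left(1 \frac{1}{Z f} q{\left(3 \right)} - 80\right)^{2} = \left(1 \frac{1}{4 \cdot 4} \left(4 + 3^{2}\right) - 80\right)^{2} = \left(1 \cdot \frac{1}{16} \left(4 + 9\right) - 80\right)^{2} = \left(1 \cdot \frac{1}{16} \cdot 13 - 80\right)^{2} = \left(\frac{1}{16} \cdot 13 - 80\right)^{2} = \left(\frac{13}{16} - 80\right)^{2} = \left(- \frac{1267}{16}\right)^{2} = \frac{1605289}{256}$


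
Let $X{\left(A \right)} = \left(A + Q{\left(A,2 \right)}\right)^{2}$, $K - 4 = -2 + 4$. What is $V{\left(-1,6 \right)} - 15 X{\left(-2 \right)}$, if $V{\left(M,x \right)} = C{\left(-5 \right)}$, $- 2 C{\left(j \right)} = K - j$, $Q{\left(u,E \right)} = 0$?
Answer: $- \frac{131}{2} \approx -65.5$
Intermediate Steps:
$K = 6$ ($K = 4 + \left(-2 + 4\right) = 4 + 2 = 6$)
$X{\left(A \right)} = A^{2}$ ($X{\left(A \right)} = \left(A + 0\right)^{2} = A^{2}$)
$C{\left(j \right)} = -3 + \frac{j}{2}$ ($C{\left(j \right)} = - \frac{6 - j}{2} = -3 + \frac{j}{2}$)
$V{\left(M,x \right)} = - \frac{11}{2}$ ($V{\left(M,x \right)} = -3 + \frac{1}{2} \left(-5\right) = -3 - \frac{5}{2} = - \frac{11}{2}$)
$V{\left(-1,6 \right)} - 15 X{\left(-2 \right)} = - \frac{11}{2} - 15 \left(-2\right)^{2} = - \frac{11}{2} - 60 = - \frac{131}{2}$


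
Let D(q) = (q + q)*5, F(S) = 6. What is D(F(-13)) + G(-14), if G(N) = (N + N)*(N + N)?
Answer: 844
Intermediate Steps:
D(q) = 10*q (D(q) = (2*q)*5 = 10*q)
G(N) = 4*N**2 (G(N) = (2*N)*(2*N) = 4*N**2)
D(F(-13)) + G(-14) = 10*6 + 4*(-14)**2 = 60 + 4*196 = 60 + 784 = 844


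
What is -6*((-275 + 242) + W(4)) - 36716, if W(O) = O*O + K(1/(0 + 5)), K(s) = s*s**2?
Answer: -4576756/125 ≈ -36614.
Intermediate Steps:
K(s) = s**3
W(O) = 1/125 + O**2 (W(O) = O*O + (1/(0 + 5))**3 = O**2 + (1/5)**3 = O**2 + 1/125 = 1/125 + O**2)
-6*((-275 + 242) + W(4)) - 36716 = -6*((-275 + 242) + (1/125 + 4**2)) - 36716 = -6*(-33 + (1/125 + 16)) - 36716 = -6*(-33 + 2001/125) - 36716 = -6*(-2124/125) - 36716 = 12744/125 - 36716 = -4576756/125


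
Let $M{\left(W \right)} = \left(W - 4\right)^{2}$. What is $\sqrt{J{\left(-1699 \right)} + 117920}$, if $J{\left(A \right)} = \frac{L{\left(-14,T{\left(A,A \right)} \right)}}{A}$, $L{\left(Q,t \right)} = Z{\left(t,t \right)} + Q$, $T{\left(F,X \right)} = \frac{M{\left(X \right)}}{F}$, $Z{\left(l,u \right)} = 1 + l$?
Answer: $\frac{2 \sqrt{85097728054}}{1699} \approx 343.4$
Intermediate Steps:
$M{\left(W \right)} = \left(-4 + W\right)^{2}$
$T{\left(F,X \right)} = \frac{\left(-4 + X\right)^{2}}{F}$
$L{\left(Q,t \right)} = 1 + Q + t$ ($L{\left(Q,t \right)} = \left(1 + t\right) + Q = 1 + Q + t$)
$J{\left(A \right)} = \frac{-13 + \frac{\left(-4 + A\right)^{2}}{A}}{A}$ ($J{\left(A \right)} = \frac{1 - 14 + \frac{\left(-4 + A\right)^{2}}{A}}{A} = \frac{-13 + \frac{\left(-4 + A\right)^{2}}{A}}{A}$)
$\sqrt{J{\left(-1699 \right)} + 117920} = \sqrt{\frac{\left(-4 - 1699\right)^{2} - -22087}{2886601} + 117920} = \sqrt{\frac{\left(-1703\right)^{2} + 22087}{2886601} + 117920} = \sqrt{\frac{2900209 + 22087}{2886601} + 117920} = \sqrt{\frac{1}{2886601} \cdot 2922296 + 117920} = \sqrt{\frac{2922296}{2886601} + 117920} = \sqrt{\frac{340390912216}{2886601}} = \frac{2 \sqrt{85097728054}}{1699}$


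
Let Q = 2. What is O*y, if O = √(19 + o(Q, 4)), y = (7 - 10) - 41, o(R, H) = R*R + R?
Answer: -220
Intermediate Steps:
o(R, H) = R + R² (o(R, H) = R² + R = R + R²)
y = -44 (y = -3 - 41 = -44)
O = 5 (O = √(19 + 2*(1 + 2)) = √(19 + 2*3) = √(19 + 6) = √25 = 5)
O*y = 5*(-44) = -220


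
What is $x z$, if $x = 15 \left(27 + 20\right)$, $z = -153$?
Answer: $-107865$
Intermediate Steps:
$x = 705$ ($x = 15 \cdot 47 = 705$)
$x z = 705 \left(-153\right) = -107865$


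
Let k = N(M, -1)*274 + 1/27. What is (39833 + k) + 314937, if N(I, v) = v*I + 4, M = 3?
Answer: 9586189/27 ≈ 3.5504e+5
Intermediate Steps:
N(I, v) = 4 + I*v (N(I, v) = I*v + 4 = 4 + I*v)
k = 7399/27 (k = (4 + 3*(-1))*274 + 1/27 = (4 - 3)*274 + 1/27 = 1*274 + 1/27 = 274 + 1/27 = 7399/27 ≈ 274.04)
(39833 + k) + 314937 = (39833 + 7399/27) + 314937 = 1082890/27 + 314937 = 9586189/27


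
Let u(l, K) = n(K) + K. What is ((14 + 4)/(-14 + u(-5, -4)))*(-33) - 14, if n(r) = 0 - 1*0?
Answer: 19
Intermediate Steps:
n(r) = 0 (n(r) = 0 + 0 = 0)
u(l, K) = K (u(l, K) = 0 + K = K)
((14 + 4)/(-14 + u(-5, -4)))*(-33) - 14 = ((14 + 4)/(-14 - 4))*(-33) - 14 = (18/(-18))*(-33) - 14 = (18*(-1/18))*(-33) - 14 = -1*(-33) - 14 = 33 - 14 = 19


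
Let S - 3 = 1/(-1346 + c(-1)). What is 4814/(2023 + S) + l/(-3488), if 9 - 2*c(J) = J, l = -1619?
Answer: 928125743/326773280 ≈ 2.8403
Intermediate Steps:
c(J) = 9/2 - J/2
S = 4022/1341 (S = 3 + 1/(-1346 + (9/2 - 1/2*(-1))) = 3 + 1/(-1346 + (9/2 + 1/2)) = 3 + 1/(-1346 + 5) = 3 + 1/(-1341) = 3 - 1/1341 = 4022/1341 ≈ 2.9993)
4814/(2023 + S) + l/(-3488) = 4814/(2023 + 4022/1341) - 1619/(-3488) = 4814/(2716865/1341) - 1619*(-1/3488) = 4814*(1341/2716865) + 1619/3488 = 222606/93685 + 1619/3488 = 928125743/326773280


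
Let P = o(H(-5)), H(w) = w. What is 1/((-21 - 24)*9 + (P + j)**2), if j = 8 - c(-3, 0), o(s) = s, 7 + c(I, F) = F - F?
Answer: -1/305 ≈ -0.0032787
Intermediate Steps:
c(I, F) = -7 (c(I, F) = -7 + (F - F) = -7 + 0 = -7)
j = 15 (j = 8 - 1*(-7) = 8 + 7 = 15)
P = -5
1/((-21 - 24)*9 + (P + j)**2) = 1/((-21 - 24)*9 + (-5 + 15)**2) = 1/(-45*9 + 10**2) = 1/(-405 + 100) = 1/(-305) = -1/305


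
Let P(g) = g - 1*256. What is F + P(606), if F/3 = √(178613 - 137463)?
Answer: 350 + 15*√1646 ≈ 958.56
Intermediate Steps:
F = 15*√1646 (F = 3*√(178613 - 137463) = 3*√41150 = 3*(5*√1646) = 15*√1646 ≈ 608.56)
P(g) = -256 + g (P(g) = g - 256 = -256 + g)
F + P(606) = 15*√1646 + (-256 + 606) = 15*√1646 + 350 = 350 + 15*√1646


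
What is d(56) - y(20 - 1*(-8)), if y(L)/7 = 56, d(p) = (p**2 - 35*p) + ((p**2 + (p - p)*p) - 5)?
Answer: 3915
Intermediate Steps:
d(p) = -5 - 35*p + 2*p**2 (d(p) = (p**2 - 35*p) + ((p**2 + 0*p) - 5) = (p**2 - 35*p) + ((p**2 + 0) - 5) = (p**2 - 35*p) + (p**2 - 5) = (p**2 - 35*p) + (-5 + p**2) = -5 - 35*p + 2*p**2)
y(L) = 392 (y(L) = 7*56 = 392)
d(56) - y(20 - 1*(-8)) = (-5 - 35*56 + 2*56**2) - 1*392 = (-5 - 1960 + 2*3136) - 392 = (-5 - 1960 + 6272) - 392 = 4307 - 392 = 3915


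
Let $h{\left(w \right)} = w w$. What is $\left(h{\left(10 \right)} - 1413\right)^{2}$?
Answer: $1723969$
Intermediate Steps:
$h{\left(w \right)} = w^{2}$
$\left(h{\left(10 \right)} - 1413\right)^{2} = \left(10^{2} - 1413\right)^{2} = \left(100 - 1413\right)^{2} = \left(-1313\right)^{2} = 1723969$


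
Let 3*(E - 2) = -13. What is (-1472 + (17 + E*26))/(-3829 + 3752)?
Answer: 4547/231 ≈ 19.684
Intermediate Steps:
E = -7/3 (E = 2 + (⅓)*(-13) = 2 - 13/3 = -7/3 ≈ -2.3333)
(-1472 + (17 + E*26))/(-3829 + 3752) = (-1472 + (17 - 7/3*26))/(-3829 + 3752) = (-1472 + (17 - 182/3))/(-77) = (-1472 - 131/3)*(-1/77) = -4547/3*(-1/77) = 4547/231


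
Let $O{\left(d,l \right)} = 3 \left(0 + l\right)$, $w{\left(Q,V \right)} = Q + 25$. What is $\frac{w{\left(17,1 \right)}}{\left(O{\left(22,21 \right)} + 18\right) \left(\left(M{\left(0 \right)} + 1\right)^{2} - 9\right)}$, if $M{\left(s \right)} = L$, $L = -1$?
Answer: $- \frac{14}{243} \approx -0.057613$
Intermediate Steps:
$w{\left(Q,V \right)} = 25 + Q$
$M{\left(s \right)} = -1$
$O{\left(d,l \right)} = 3 l$
$\frac{w{\left(17,1 \right)}}{\left(O{\left(22,21 \right)} + 18\right) \left(\left(M{\left(0 \right)} + 1\right)^{2} - 9\right)} = \frac{25 + 17}{\left(3 \cdot 21 + 18\right) \left(\left(-1 + 1\right)^{2} - 9\right)} = \frac{42}{\left(63 + 18\right) \left(0^{2} - 9\right)} = \frac{42}{81 \left(0 - 9\right)} = \frac{42}{81 \left(-9\right)} = \frac{42}{-729} = 42 \left(- \frac{1}{729}\right) = - \frac{14}{243}$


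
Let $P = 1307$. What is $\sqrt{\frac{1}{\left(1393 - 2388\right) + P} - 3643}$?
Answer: $\frac{i \sqrt{88655970}}{156} \approx 60.357 i$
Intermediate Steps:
$\sqrt{\frac{1}{\left(1393 - 2388\right) + P} - 3643} = \sqrt{\frac{1}{\left(1393 - 2388\right) + 1307} - 3643} = \sqrt{\frac{1}{-995 + 1307} - 3643} = \sqrt{\frac{1}{312} - 3643} = \sqrt{- \frac{1136615}{312}} = \frac{i \sqrt{88655970}}{156}$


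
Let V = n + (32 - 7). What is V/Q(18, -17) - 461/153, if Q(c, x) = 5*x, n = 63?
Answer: -3097/765 ≈ -4.0484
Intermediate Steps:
V = 88 (V = 63 + (32 - 7) = 63 + 25 = 88)
V/Q(18, -17) - 461/153 = 88/((5*(-17))) - 461/153 = 88/(-85) - 461*1/153 = 88*(-1/85) - 461/153 = -88/85 - 461/153 = -3097/765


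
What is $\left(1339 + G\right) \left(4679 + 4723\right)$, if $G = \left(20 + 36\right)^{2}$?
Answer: $42073950$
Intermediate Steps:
$G = 3136$ ($G = 56^{2} = 3136$)
$\left(1339 + G\right) \left(4679 + 4723\right) = \left(1339 + 3136\right) \left(4679 + 4723\right) = 4475 \cdot 9402 = 42073950$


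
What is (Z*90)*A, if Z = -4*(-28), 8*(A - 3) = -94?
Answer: -88200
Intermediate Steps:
A = -35/4 (A = 3 + (1/8)*(-94) = 3 - 47/4 = -35/4 ≈ -8.7500)
Z = 112
(Z*90)*A = (112*90)*(-35/4) = 10080*(-35/4) = -88200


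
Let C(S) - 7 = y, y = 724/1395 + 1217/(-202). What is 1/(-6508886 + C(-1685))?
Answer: -281790/1834138564877 ≈ -1.5364e-7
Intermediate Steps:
y = -1551467/281790 (y = 724*(1/1395) + 1217*(-1/202) = 724/1395 - 1217/202 = -1551467/281790 ≈ -5.5058)
C(S) = 421063/281790 (C(S) = 7 - 1551467/281790 = 421063/281790)
1/(-6508886 + C(-1685)) = 1/(-6508886 + 421063/281790) = 1/(-1834138564877/281790) = -281790/1834138564877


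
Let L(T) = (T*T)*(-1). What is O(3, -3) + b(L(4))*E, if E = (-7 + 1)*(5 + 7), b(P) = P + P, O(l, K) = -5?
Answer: 2299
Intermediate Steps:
L(T) = -T² (L(T) = T²*(-1) = -T²)
b(P) = 2*P
E = -72 (E = -6*12 = -72)
O(3, -3) + b(L(4))*E = -5 + (2*(-1*4²))*(-72) = -5 + (2*(-1*16))*(-72) = -5 + (2*(-16))*(-72) = -5 - 32*(-72) = -5 + 2304 = 2299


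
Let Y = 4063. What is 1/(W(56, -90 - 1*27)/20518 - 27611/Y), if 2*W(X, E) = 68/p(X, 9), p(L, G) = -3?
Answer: -125046951/849852818 ≈ -0.14714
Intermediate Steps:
W(X, E) = -34/3 (W(X, E) = (68/(-3))/2 = (68*(-⅓))/2 = (½)*(-68/3) = -34/3)
1/(W(56, -90 - 1*27)/20518 - 27611/Y) = 1/(-34/3/20518 - 27611/4063) = 1/(-34/3*1/20518 - 27611*1/4063) = 1/(-17/30777 - 27611/4063) = 1/(-849852818/125046951) = -125046951/849852818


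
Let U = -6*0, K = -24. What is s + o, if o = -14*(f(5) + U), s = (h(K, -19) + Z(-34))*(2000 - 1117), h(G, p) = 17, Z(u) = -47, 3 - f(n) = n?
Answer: -26462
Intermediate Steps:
U = 0
f(n) = 3 - n
s = -26490 (s = (17 - 47)*(2000 - 1117) = -30*883 = -26490)
o = 28 (o = -14*((3 - 1*5) + 0) = -14*((3 - 5) + 0) = -14*(-2 + 0) = -14*(-2) = 28)
s + o = -26490 + 28 = -26462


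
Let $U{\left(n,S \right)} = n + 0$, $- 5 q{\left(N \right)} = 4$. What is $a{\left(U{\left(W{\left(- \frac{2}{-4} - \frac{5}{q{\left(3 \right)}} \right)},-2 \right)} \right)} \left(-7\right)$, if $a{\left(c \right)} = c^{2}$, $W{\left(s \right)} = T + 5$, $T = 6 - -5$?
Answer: $-1792$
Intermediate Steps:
$T = 11$ ($T = 6 + 5 = 11$)
$q{\left(N \right)} = - \frac{4}{5}$ ($q{\left(N \right)} = \left(- \frac{1}{5}\right) 4 = - \frac{4}{5}$)
$W{\left(s \right)} = 16$ ($W{\left(s \right)} = 11 + 5 = 16$)
$U{\left(n,S \right)} = n$
$a{\left(U{\left(W{\left(- \frac{2}{-4} - \frac{5}{q{\left(3 \right)}} \right)},-2 \right)} \right)} \left(-7\right) = 16^{2} \left(-7\right) = 256 \left(-7\right) = -1792$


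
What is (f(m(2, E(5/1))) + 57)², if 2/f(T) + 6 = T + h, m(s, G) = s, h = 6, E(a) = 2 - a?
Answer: 3364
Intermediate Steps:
f(T) = 2/T (f(T) = 2/(-6 + (T + 6)) = 2/(-6 + (6 + T)) = 2/T)
(f(m(2, E(5/1))) + 57)² = (2/2 + 57)² = (2*(½) + 57)² = (1 + 57)² = 58² = 3364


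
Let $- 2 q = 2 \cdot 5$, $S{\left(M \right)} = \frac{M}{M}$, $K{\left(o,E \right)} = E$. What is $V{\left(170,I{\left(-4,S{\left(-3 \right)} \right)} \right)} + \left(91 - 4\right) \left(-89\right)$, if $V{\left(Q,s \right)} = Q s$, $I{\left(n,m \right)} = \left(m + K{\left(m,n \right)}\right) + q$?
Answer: $-9103$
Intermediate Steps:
$S{\left(M \right)} = 1$
$q = -5$ ($q = - \frac{2 \cdot 5}{2} = \left(- \frac{1}{2}\right) 10 = -5$)
$I{\left(n,m \right)} = -5 + m + n$ ($I{\left(n,m \right)} = \left(m + n\right) - 5 = -5 + m + n$)
$V{\left(170,I{\left(-4,S{\left(-3 \right)} \right)} \right)} + \left(91 - 4\right) \left(-89\right) = 170 \left(-5 + 1 - 4\right) + \left(91 - 4\right) \left(-89\right) = 170 \left(-8\right) + 87 \left(-89\right) = -1360 - 7743 = -9103$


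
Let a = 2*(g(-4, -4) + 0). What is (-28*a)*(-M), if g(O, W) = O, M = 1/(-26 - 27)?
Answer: 224/53 ≈ 4.2264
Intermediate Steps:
M = -1/53 (M = 1/(-53) = -1/53 ≈ -0.018868)
a = -8 (a = 2*(-4 + 0) = 2*(-4) = -8)
(-28*a)*(-M) = (-28*(-8))*(-1*(-1/53)) = 224*(1/53) = 224/53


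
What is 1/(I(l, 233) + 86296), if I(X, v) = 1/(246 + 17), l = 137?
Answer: 263/22695849 ≈ 1.1588e-5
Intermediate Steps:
I(X, v) = 1/263
1/(I(l, 233) + 86296) = 1/(1/263 + 86296) = 1/(22695849/263) = 263/22695849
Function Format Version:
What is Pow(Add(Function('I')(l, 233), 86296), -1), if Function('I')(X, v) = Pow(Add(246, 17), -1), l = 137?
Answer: Rational(263, 22695849) ≈ 1.1588e-5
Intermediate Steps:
Function('I')(X, v) = Rational(1, 263) (Function('I')(X, v) = Pow(263, -1) = Rational(1, 263))
Pow(Add(Function('I')(l, 233), 86296), -1) = Pow(Add(Rational(1, 263), 86296), -1) = Pow(Rational(22695849, 263), -1) = Rational(263, 22695849)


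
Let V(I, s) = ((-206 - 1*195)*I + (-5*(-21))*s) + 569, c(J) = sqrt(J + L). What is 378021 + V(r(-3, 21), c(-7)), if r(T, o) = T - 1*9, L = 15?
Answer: 383402 + 210*sqrt(2) ≈ 3.8370e+5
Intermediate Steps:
c(J) = sqrt(15 + J) (c(J) = sqrt(J + 15) = sqrt(15 + J))
r(T, o) = -9 + T (r(T, o) = T - 9 = -9 + T)
V(I, s) = 569 - 401*I + 105*s (V(I, s) = ((-206 - 195)*I + 105*s) + 569 = (-401*I + 105*s) + 569 = 569 - 401*I + 105*s)
378021 + V(r(-3, 21), c(-7)) = 378021 + (569 - 401*(-9 - 3) + 105*sqrt(15 - 7)) = 378021 + (569 - 401*(-12) + 105*sqrt(8)) = 378021 + (569 + 4812 + 105*(2*sqrt(2))) = 378021 + (569 + 4812 + 210*sqrt(2)) = 378021 + (5381 + 210*sqrt(2)) = 383402 + 210*sqrt(2)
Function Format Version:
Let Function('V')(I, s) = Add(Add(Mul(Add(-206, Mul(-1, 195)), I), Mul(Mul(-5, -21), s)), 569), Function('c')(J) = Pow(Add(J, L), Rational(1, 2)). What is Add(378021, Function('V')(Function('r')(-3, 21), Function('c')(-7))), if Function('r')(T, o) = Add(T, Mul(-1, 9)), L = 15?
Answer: Add(383402, Mul(210, Pow(2, Rational(1, 2)))) ≈ 3.8370e+5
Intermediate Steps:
Function('c')(J) = Pow(Add(15, J), Rational(1, 2)) (Function('c')(J) = Pow(Add(J, 15), Rational(1, 2)) = Pow(Add(15, J), Rational(1, 2)))
Function('r')(T, o) = Add(-9, T) (Function('r')(T, o) = Add(T, -9) = Add(-9, T))
Function('V')(I, s) = Add(569, Mul(-401, I), Mul(105, s)) (Function('V')(I, s) = Add(Add(Mul(Add(-206, -195), I), Mul(105, s)), 569) = Add(Add(Mul(-401, I), Mul(105, s)), 569) = Add(569, Mul(-401, I), Mul(105, s)))
Add(378021, Function('V')(Function('r')(-3, 21), Function('c')(-7))) = Add(378021, Add(569, Mul(-401, Add(-9, -3)), Mul(105, Pow(Add(15, -7), Rational(1, 2))))) = Add(378021, Add(569, Mul(-401, -12), Mul(105, Pow(8, Rational(1, 2))))) = Add(378021, Add(569, 4812, Mul(105, Mul(2, Pow(2, Rational(1, 2)))))) = Add(378021, Add(569, 4812, Mul(210, Pow(2, Rational(1, 2))))) = Add(378021, Add(5381, Mul(210, Pow(2, Rational(1, 2))))) = Add(383402, Mul(210, Pow(2, Rational(1, 2))))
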